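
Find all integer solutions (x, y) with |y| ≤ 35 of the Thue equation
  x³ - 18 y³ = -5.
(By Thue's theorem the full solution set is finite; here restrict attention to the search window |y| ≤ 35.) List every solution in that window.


The equation is x³ - 18y³ = -5. For fixed y, x³ = 18·y³ − 5, so a solution requires the RHS to be a perfect cube.
Strategy: iterate y from -35 to 35, compute RHS = 18·y³ − 5, and check whether it is a (positive or negative) perfect cube.
Check small values of y:
  y = 0: RHS = -5 is not a perfect cube.
  y = 1: RHS = 13 is not a perfect cube.
  y = -1: RHS = -23 is not a perfect cube.
  y = 2: RHS = 139 is not a perfect cube.
  y = -2: RHS = -149 is not a perfect cube.
  y = 3: RHS = 481 is not a perfect cube.
  y = -3: RHS = -491 is not a perfect cube.
Continuing the search up to |y| = 35 finds no solutions either.
No (x, y) in the scanned range satisfies the equation.

No integer solutions with |y| ≤ 35.


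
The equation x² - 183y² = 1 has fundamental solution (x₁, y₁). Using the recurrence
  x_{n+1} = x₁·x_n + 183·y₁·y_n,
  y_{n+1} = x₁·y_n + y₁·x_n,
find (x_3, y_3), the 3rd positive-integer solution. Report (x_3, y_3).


Step 1: Find the fundamental solution (x₁, y₁) of x² - 183y² = 1.
  Expand √183 as a continued fraction. a₀ = ⌊√183⌋ = 13; iterate m_{k+1} = d_k·a_k − m_k, d_{k+1} = (183 − m_{k+1}²)/d_k, a_{k+1} = ⌊(a₀ + m_{k+1})/d_{k+1}⌋ (starting m₀ = 0, d₀ = 1), with convergents p_k = a_k·p_{k-1} + p_{k-2}, q_k = a_k·q_{k-1} + q_{k-2} (p₋₁ = 1, q₋₁ = 0):
  k = 0: a₀ = 13; p₀/q₀ = 13/1; p₀² − 183·q₀² = 169 − 183 = -14.
  k = 1: m = 13, d = 14, a = ⌊(13 + 13)/14⌋ = 1; p/q = (1·13 + 1)/(1·1 + 0) = 14/1; p² − 183·q² = 196 − 183 = 13.
  k = 2: m = 1, d = 13, a = ⌊(13 + 1)/13⌋ = 1; p/q = (1·14 + 13)/(1·1 + 1) = 27/2; p² − 183·q² = 729 − 732 = -3.
  k = 3: m = 12, d = 3, a = ⌊(13 + 12)/3⌋ = 8; p/q = (8·27 + 14)/(8·2 + 1) = 230/17; p² − 183·q² = 52900 − 52887 = 13.
  k = 4: m = 12, d = 13, a = ⌊(13 + 12)/13⌋ = 1; p/q = (1·230 + 27)/(1·17 + 2) = 257/19; p² − 183·q² = 66049 − 66063 = -14.
  k = 5: m = 1, d = 14, a = ⌊(13 + 1)/14⌋ = 1; p/q = (1·257 + 230)/(1·19 + 17) = 487/36; p² − 183·q² = 237169 − 237168 = 1.
  The first convergent with p² − 183·q² = 1 gives the fundamental solution (x₁, y₁) = (487, 36).
Step 2: Apply the recurrence (x_{n+1}, y_{n+1}) = (x₁x_n + 183y₁y_n, x₁y_n + y₁x_n) repeatedly.
  From (x_1, y_1) = (487, 36): x_2 = 487·487 + 183·36·36 = 474337; y_2 = 487·36 + 36·487 = 35064.
  From (x_2, y_2) = (474337, 35064): x_3 = 487·474337 + 183·36·35064 = 462003751; y_3 = 487·35064 + 36·474337 = 34152300.
Step 3: Verify x_3² - 183·y_3² = 213447465938070001 - 213447465938070000 = 1 (should be 1). ✓

(x_1, y_1) = (487, 36); (x_3, y_3) = (462003751, 34152300).


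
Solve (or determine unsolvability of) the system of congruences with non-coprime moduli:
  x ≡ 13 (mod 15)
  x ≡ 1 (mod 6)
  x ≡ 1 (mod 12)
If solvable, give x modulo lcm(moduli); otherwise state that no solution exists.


Moduli 15, 6, 12 are not pairwise coprime, so CRT works modulo lcm(m_i) when all pairwise compatibility conditions hold.
Pairwise compatibility: gcd(m_i, m_j) must divide a_i - a_j for every pair.
Merge one congruence at a time:
  Start: x ≡ 13 (mod 15).
  Combine with x ≡ 1 (mod 6): gcd(15, 6) = 3; 1 - 13 = -12, which IS divisible by 3, so compatible.
    Write x = 13 + 15·t and substitute into x ≡ 1 (mod 6): 15·t ≡ 1 − 13 = -12 (mod 6).
    Divide the congruence (and modulus) by g = 3: 5·t ≡ -4 (mod 2).
    Reduce coefficients mod 2: 1·t ≡ 0 (mod 2).
    So t ≡ 0 (mod 2).
    Then x = 13 + 15·0 = 13, valid modulo lcm(15, 6) = 30: x ≡ 13 (mod 30).
  Combine with x ≡ 1 (mod 12): gcd(30, 12) = 6; 1 - 13 = -12, which IS divisible by 6, so compatible.
    Write x = 13 + 30·t and substitute into x ≡ 1 (mod 12): 30·t ≡ 1 − 13 = -12 (mod 12).
    Divide the congruence (and modulus) by g = 6: 5·t ≡ -2 (mod 2).
    Reduce coefficients mod 2: 1·t ≡ 0 (mod 2).
    So t ≡ 0 (mod 2).
    Then x = 13 + 30·0 = 13, valid modulo lcm(30, 12) = 60: x ≡ 13 (mod 60).
Verify: 13 mod 15 = 13, 13 mod 6 = 1, 13 mod 12 = 1.

x ≡ 13 (mod 60).


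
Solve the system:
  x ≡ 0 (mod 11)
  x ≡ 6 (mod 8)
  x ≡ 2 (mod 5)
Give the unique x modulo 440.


Moduli 11, 8, 5 are pairwise coprime; by CRT there is a unique solution modulo M = 11 · 8 · 5 = 440.
Solve pairwise, accumulating the modulus:
  Start with x ≡ 0 (mod 11).
  Combine with x ≡ 6 (mod 8): since gcd(11, 8) = 1, we get a unique residue mod 88.
    Write x = 0 + 11·t and substitute into x ≡ 6 (mod 8): 11·t ≡ 6 − 0 = 6 (mod 8).
    Reduce coefficients mod 8: 3·t ≡ 6 (mod 8).
    The inverse of 3 mod 8 is 3 (since 3·3 = 9 = 1·8 + 1), so t ≡ 3·6 = 18 ≡ 2 (mod 8).
    Then x = 0 + 11·2 = 22, valid modulo lcm(11, 8) = 88: x ≡ 22 (mod 88).
  Combine with x ≡ 2 (mod 5): since gcd(88, 5) = 1, we get a unique residue mod 440.
    Write x = 22 + 88·t and substitute into x ≡ 2 (mod 5): 88·t ≡ 2 − 22 = -20 (mod 5).
    Reduce coefficients mod 5: 3·t ≡ 0 (mod 5).
    The inverse of 3 mod 5 is 2 (since 3·2 = 6 = 1·5 + 1), so t ≡ 2·0 = 0 ≡ 0 (mod 5).
    Then x = 22 + 88·0 = 22, valid modulo lcm(88, 5) = 440: x ≡ 22 (mod 440).
Verify: 22 mod 11 = 0 ✓, 22 mod 8 = 6 ✓, 22 mod 5 = 2 ✓.

x ≡ 22 (mod 440).


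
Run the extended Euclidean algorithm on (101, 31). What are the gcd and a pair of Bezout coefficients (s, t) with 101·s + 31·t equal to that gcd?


Euclidean algorithm on (101, 31) — divide until remainder is 0:
  101 = 3 · 31 + 8
  31 = 3 · 8 + 7
  8 = 1 · 7 + 1
  7 = 7 · 1 + 0
gcd(101, 31) = 1.
Track Bezout coefficients alongside the remainders: start with r₀ = 101 = a·1 + b·0 (s = 1, t = 0) and r₁ = 31 = a·0 + b·1 (s = 0, t = 1); each new remainder r_{k+1} = r_{k-1} − q_k·r_k inherits s_{k+1} = s_{k-1} − q_k·s_k, t_{k+1} = t_{k-1} − q_k·t_k, so r_k = a·s_k + b·t_k at every step:
  q = 3: r = 8, s = 1 − 3·0 = 1, t = 0 − 3·1 = -3  (check: 101·1 + 31·(-3) = 8)
  q = 3: r = 7, s = 0 − 3·1 = -3, t = 1 − 3·(-3) = 10  (check: 101·(-3) + 31·10 = 7)
  q = 1: r = 1, s = 1 − 1·(-3) = 4, t = -3 − 1·10 = -13  (check: 101·4 + 31·(-13) = 1)
The row with r = 1 (the gcd) gives the Bezout coefficients s = 4, t = -13.
Result: 101 · (4) + 31 · (-13) = 1.

gcd(101, 31) = 1; s = 4, t = -13 (check: 101·4 + 31·(-13) = 1).


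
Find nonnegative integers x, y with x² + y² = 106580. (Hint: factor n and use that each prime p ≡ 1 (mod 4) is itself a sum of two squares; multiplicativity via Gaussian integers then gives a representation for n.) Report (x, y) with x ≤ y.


Step 1: Factor n = 106580 = 2^2 · 5 · 73^2.
Step 2: Check the mod-4 condition on each prime factor: 2 = 2 (special); 5 ≡ 1 (mod 4), exponent 1; 73 ≡ 1 (mod 4), exponent 2.
All primes ≡ 3 (mod 4) appear to even exponent (or don't appear), so by the two-squares theorem n IS expressible as a sum of two squares.
Step 3: Build a representation. Group n = k² · m with k = 2 and m = 5 · 73 · 73 = 26645 (a product of primes ≡ 1 (mod 4)); a representation of m scales to one of n via (k·x)² + (k·y)² = k²(x² + y²). Each prime p ≡ 1 (mod 4) is itself a sum of two squares; find a² by testing p − a² for a perfect square:
  5: 5 − 1² = 4 = 2² ⇒ 5 = 1² + 2².
  73: 73 − 1² = 72, 73 − 2² = 69, 73 − 3² = 64 = 8² ⇒ 73 = 3² + 8².
  Combine using the Brahmagupta–Fibonacci identity (a² + b²)(c² + d²) = (ac − bd)² + (ad + bc)² = (ac + bd)² + (ad − bc)²:
  5 · 73 = 365: from (1² + 2²)(3² + 8²), take (1·3 − 2·8, 1·8 + 2·3) = (3 − 16, 8 + 6) = (-13, 14); dropping signs (only squares matter) gives (13, 14); check 13² + 14² = 169 + 196 = 365 ✓.
  365 · 73 = 26645: from (13² + 14²)(3² + 8²), take (13·3 − 14·8, 13·8 + 14·3) = (39 − 112, 104 + 42) = (-73, 146); dropping signs (only squares matter) gives (73, 146); check 73² + 146² = 5329 + 21316 = 26645 ✓.
  Scale by k = 2: (2·73, 2·146) = (146, 292).
Step 4: Order so x ≤ y and verify: 146² + 292² = 21316 + 85264 = 106580 = n. ✓

n = 106580 = 146² + 292² (one valid representation with x ≤ y).


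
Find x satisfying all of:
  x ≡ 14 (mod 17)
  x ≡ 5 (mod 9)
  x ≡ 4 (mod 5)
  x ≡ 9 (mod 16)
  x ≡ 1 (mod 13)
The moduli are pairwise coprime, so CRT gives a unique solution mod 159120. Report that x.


Product of moduli M = 17 · 9 · 5 · 16 · 13 = 159120.
Merge one congruence at a time:
  Start: x ≡ 14 (mod 17).
  Combine with x ≡ 5 (mod 9); new modulus lcm = 153.
    Write x = 14 + 17·t and substitute into x ≡ 5 (mod 9): 17·t ≡ 5 − 14 = -9 (mod 9).
    Reduce coefficients mod 9: 8·t ≡ 0 (mod 9).
    The inverse of 8 mod 9 is 8 (since 8·8 = 64 = 7·9 + 1), so t ≡ 8·0 = 0 ≡ 0 (mod 9).
    Then x = 14 + 17·0 = 14, valid modulo lcm(17, 9) = 153: x ≡ 14 (mod 153).
  Combine with x ≡ 4 (mod 5); new modulus lcm = 765.
    Write x = 14 + 153·t and substitute into x ≡ 4 (mod 5): 153·t ≡ 4 − 14 = -10 (mod 5).
    Reduce coefficients mod 5: 3·t ≡ 0 (mod 5).
    The inverse of 3 mod 5 is 2 (since 3·2 = 6 = 1·5 + 1), so t ≡ 2·0 = 0 ≡ 0 (mod 5).
    Then x = 14 + 153·0 = 14, valid modulo lcm(153, 5) = 765: x ≡ 14 (mod 765).
  Combine with x ≡ 9 (mod 16); new modulus lcm = 12240.
    Write x = 14 + 765·t and substitute into x ≡ 9 (mod 16): 765·t ≡ 9 − 14 = -5 (mod 16).
    Reduce coefficients mod 16: 13·t ≡ 11 (mod 16).
    The inverse of 13 mod 16 is 5 (since 13·5 = 65 = 4·16 + 1), so t ≡ 5·11 = 55 ≡ 7 (mod 16).
    Then x = 14 + 765·7 = 5369, valid modulo lcm(765, 16) = 12240: x ≡ 5369 (mod 12240).
  Combine with x ≡ 1 (mod 13); new modulus lcm = 159120.
    Write x = 5369 + 12240·t and substitute into x ≡ 1 (mod 13): 12240·t ≡ 1 − 5369 = -5368 (mod 13).
    Reduce coefficients mod 13: 7·t ≡ 1 (mod 13).
    The inverse of 7 mod 13 is 2 (since 7·2 = 14 = 1·13 + 1), so t ≡ 2·1 = 2 ≡ 2 (mod 13).
    Then x = 5369 + 12240·2 = 29849, valid modulo lcm(12240, 13) = 159120: x ≡ 29849 (mod 159120).
Verify against each original: 29849 mod 17 = 14, 29849 mod 9 = 5, 29849 mod 5 = 4, 29849 mod 16 = 9, 29849 mod 13 = 1.

x ≡ 29849 (mod 159120).


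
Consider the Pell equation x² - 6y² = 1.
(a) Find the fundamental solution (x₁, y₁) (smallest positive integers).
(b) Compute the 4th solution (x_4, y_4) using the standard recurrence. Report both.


Step 1: Find the fundamental solution (x₁, y₁) of x² - 6y² = 1.
  Expand √6 as a continued fraction. a₀ = ⌊√6⌋ = 2; iterate m_{k+1} = d_k·a_k − m_k, d_{k+1} = (6 − m_{k+1}²)/d_k, a_{k+1} = ⌊(a₀ + m_{k+1})/d_{k+1}⌋ (starting m₀ = 0, d₀ = 1), with convergents p_k = a_k·p_{k-1} + p_{k-2}, q_k = a_k·q_{k-1} + q_{k-2} (p₋₁ = 1, q₋₁ = 0):
  k = 0: a₀ = 2; p₀/q₀ = 2/1; p₀² − 6·q₀² = 4 − 6 = -2.
  k = 1: m = 2, d = 2, a = ⌊(2 + 2)/2⌋ = 2; p/q = (2·2 + 1)/(2·1 + 0) = 5/2; p² − 6·q² = 25 − 24 = 1.
  The first convergent with p² − 6·q² = 1 gives the fundamental solution (x₁, y₁) = (5, 2).
Step 2: Apply the recurrence (x_{n+1}, y_{n+1}) = (x₁x_n + 6y₁y_n, x₁y_n + y₁x_n) repeatedly.
  From (x_1, y_1) = (5, 2): x_2 = 5·5 + 6·2·2 = 49; y_2 = 5·2 + 2·5 = 20.
  From (x_2, y_2) = (49, 20): x_3 = 5·49 + 6·2·20 = 485; y_3 = 5·20 + 2·49 = 198.
  From (x_3, y_3) = (485, 198): x_4 = 5·485 + 6·2·198 = 4801; y_4 = 5·198 + 2·485 = 1960.
Step 3: Verify x_4² - 6·y_4² = 23049601 - 23049600 = 1 (should be 1). ✓

(x_1, y_1) = (5, 2); (x_4, y_4) = (4801, 1960).


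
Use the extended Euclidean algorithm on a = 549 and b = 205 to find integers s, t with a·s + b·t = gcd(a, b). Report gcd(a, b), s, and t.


Euclidean algorithm on (549, 205) — divide until remainder is 0:
  549 = 2 · 205 + 139
  205 = 1 · 139 + 66
  139 = 2 · 66 + 7
  66 = 9 · 7 + 3
  7 = 2 · 3 + 1
  3 = 3 · 1 + 0
gcd(549, 205) = 1.
Track Bezout coefficients alongside the remainders: start with r₀ = 549 = a·1 + b·0 (s = 1, t = 0) and r₁ = 205 = a·0 + b·1 (s = 0, t = 1); each new remainder r_{k+1} = r_{k-1} − q_k·r_k inherits s_{k+1} = s_{k-1} − q_k·s_k, t_{k+1} = t_{k-1} − q_k·t_k, so r_k = a·s_k + b·t_k at every step:
  q = 2: r = 139, s = 1 − 2·0 = 1, t = 0 − 2·1 = -2  (check: 549·1 + 205·(-2) = 139)
  q = 1: r = 66, s = 0 − 1·1 = -1, t = 1 − 1·(-2) = 3  (check: 549·(-1) + 205·3 = 66)
  q = 2: r = 7, s = 1 − 2·(-1) = 3, t = -2 − 2·3 = -8  (check: 549·3 + 205·(-8) = 7)
  q = 9: r = 3, s = -1 − 9·3 = -28, t = 3 − 9·(-8) = 75  (check: 549·(-28) + 205·75 = 3)
  q = 2: r = 1, s = 3 − 2·(-28) = 59, t = -8 − 2·75 = -158  (check: 549·59 + 205·(-158) = 1)
The row with r = 1 (the gcd) gives the Bezout coefficients s = 59, t = -158.
Result: 549 · (59) + 205 · (-158) = 1.

gcd(549, 205) = 1; s = 59, t = -158 (check: 549·59 + 205·(-158) = 1).


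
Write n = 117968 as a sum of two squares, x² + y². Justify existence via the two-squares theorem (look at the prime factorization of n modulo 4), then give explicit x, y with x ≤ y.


Step 1: Factor n = 117968 = 2^4 · 73 · 101.
Step 2: Check the mod-4 condition on each prime factor: 2 = 2 (special); 73 ≡ 1 (mod 4), exponent 1; 101 ≡ 1 (mod 4), exponent 1.
All primes ≡ 3 (mod 4) appear to even exponent (or don't appear), so by the two-squares theorem n IS expressible as a sum of two squares.
Step 3: Build a representation. Group n = k² · m with k = 4 and m = 73 · 101 = 7373 (a product of primes ≡ 1 (mod 4)); a representation of m scales to one of n via (k·x)² + (k·y)² = k²(x² + y²). Each prime p ≡ 1 (mod 4) is itself a sum of two squares; find a² by testing p − a² for a perfect square:
  73: 73 − 1² = 72, 73 − 2² = 69, 73 − 3² = 64 = 8² ⇒ 73 = 3² + 8².
  101: 101 − 1² = 100 = 10² ⇒ 101 = 1² + 10².
  Combine using the Brahmagupta–Fibonacci identity (a² + b²)(c² + d²) = (ac − bd)² + (ad + bc)² = (ac + bd)² + (ad − bc)²:
  73 · 101 = 7373: from (3² + 8²)(1² + 10²), take (3·1 − 8·10, 3·10 + 8·1) = (3 − 80, 30 + 8) = (-77, 38); dropping signs (only squares matter) gives (77, 38); check 77² + 38² = 5929 + 1444 = 7373 ✓.
  Scale by k = 4: (4·77, 4·38) = (308, 152).
Step 4: Order so x ≤ y and verify: 152² + 308² = 23104 + 94864 = 117968 = n. ✓

n = 117968 = 152² + 308² (one valid representation with x ≤ y).


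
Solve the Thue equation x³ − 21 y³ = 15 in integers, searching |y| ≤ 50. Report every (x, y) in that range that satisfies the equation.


The equation is x³ - 21y³ = 15. For fixed y, x³ = 21·y³ + 15, so a solution requires the RHS to be a perfect cube.
Strategy: iterate y from -50 to 50, compute RHS = 21·y³ + 15, and check whether it is a (positive or negative) perfect cube.
Check small values of y:
  y = 0: RHS = 15 is not a perfect cube.
  y = 1: RHS = 36 is not a perfect cube.
  y = -1: RHS = -6 is not a perfect cube.
  y = 2: RHS = 183 is not a perfect cube.
  y = -2: RHS = -153 is not a perfect cube.
  y = 3: RHS = 582 is not a perfect cube.
  y = -3: RHS = -552 is not a perfect cube.
Continuing the search up to |y| = 50 finds no solutions either.
No (x, y) in the scanned range satisfies the equation.

No integer solutions with |y| ≤ 50.


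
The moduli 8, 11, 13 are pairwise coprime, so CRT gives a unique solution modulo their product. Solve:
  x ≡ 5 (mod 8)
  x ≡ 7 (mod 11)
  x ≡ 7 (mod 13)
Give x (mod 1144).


Moduli 8, 11, 13 are pairwise coprime; by CRT there is a unique solution modulo M = 8 · 11 · 13 = 1144.
Solve pairwise, accumulating the modulus:
  Start with x ≡ 5 (mod 8).
  Combine with x ≡ 7 (mod 11): since gcd(8, 11) = 1, we get a unique residue mod 88.
    Write x = 5 + 8·t and substitute into x ≡ 7 (mod 11): 8·t ≡ 7 − 5 = 2 (mod 11).
    The inverse of 8 mod 11 is 7 (since 8·7 = 56 = 5·11 + 1), so t ≡ 7·2 = 14 ≡ 3 (mod 11).
    Then x = 5 + 8·3 = 29, valid modulo lcm(8, 11) = 88: x ≡ 29 (mod 88).
  Combine with x ≡ 7 (mod 13): since gcd(88, 13) = 1, we get a unique residue mod 1144.
    Write x = 29 + 88·t and substitute into x ≡ 7 (mod 13): 88·t ≡ 7 − 29 = -22 (mod 13).
    Reduce coefficients mod 13: 10·t ≡ 4 (mod 13).
    The inverse of 10 mod 13 is 4 (since 10·4 = 40 = 3·13 + 1), so t ≡ 4·4 = 16 ≡ 3 (mod 13).
    Then x = 29 + 88·3 = 293, valid modulo lcm(88, 13) = 1144: x ≡ 293 (mod 1144).
Verify: 293 mod 8 = 5 ✓, 293 mod 11 = 7 ✓, 293 mod 13 = 7 ✓.

x ≡ 293 (mod 1144).


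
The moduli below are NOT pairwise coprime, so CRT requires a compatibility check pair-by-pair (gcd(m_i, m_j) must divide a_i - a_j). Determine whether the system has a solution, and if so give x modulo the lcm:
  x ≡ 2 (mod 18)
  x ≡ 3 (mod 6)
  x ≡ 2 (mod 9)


Moduli 18, 6, 9 are not pairwise coprime, so CRT works modulo lcm(m_i) when all pairwise compatibility conditions hold.
Pairwise compatibility: gcd(m_i, m_j) must divide a_i - a_j for every pair.
Merge one congruence at a time:
  Start: x ≡ 2 (mod 18).
  Combine with x ≡ 3 (mod 6): gcd(18, 6) = 6, and 3 - 2 = 1 is NOT divisible by 6.
    ⇒ system is inconsistent (no integer solution).

No solution (the system is inconsistent).


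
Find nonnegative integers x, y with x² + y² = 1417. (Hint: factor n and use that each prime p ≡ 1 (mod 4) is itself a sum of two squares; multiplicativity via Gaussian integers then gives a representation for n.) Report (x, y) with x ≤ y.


Step 1: Factor n = 1417 = 13 · 109.
Step 2: Check the mod-4 condition on each prime factor: 13 ≡ 1 (mod 4), exponent 1; 109 ≡ 1 (mod 4), exponent 1.
All primes ≡ 3 (mod 4) appear to even exponent (or don't appear), so by the two-squares theorem n IS expressible as a sum of two squares.
Step 3: Build a representation. Here n = 13 · 109 is a product of primes ≡ 1 (mod 4). Each prime p ≡ 1 (mod 4) is itself a sum of two squares; find a² by testing p − a² for a perfect square:
  13: 13 − 1² = 12, 13 − 2² = 9 = 3² ⇒ 13 = 2² + 3².
  109: 109 − 1² = 108, 109 − 2² = 105, 109 − 3² = 100 = 10² ⇒ 109 = 3² + 10².
  Combine using the Brahmagupta–Fibonacci identity (a² + b²)(c² + d²) = (ac − bd)² + (ad + bc)² = (ac + bd)² + (ad − bc)²:
  13 · 109 = 1417: from (2² + 3²)(3² + 10²), take (2·3 − 3·10, 2·10 + 3·3) = (6 − 30, 20 + 9) = (-24, 29); dropping signs (only squares matter) gives (24, 29); check 24² + 29² = 576 + 841 = 1417 ✓.
Step 4: Order so x ≤ y and verify: 24² + 29² = 576 + 841 = 1417 = n. ✓

n = 1417 = 24² + 29² (one valid representation with x ≤ y).


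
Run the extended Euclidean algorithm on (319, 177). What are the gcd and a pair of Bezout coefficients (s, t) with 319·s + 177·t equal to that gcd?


Euclidean algorithm on (319, 177) — divide until remainder is 0:
  319 = 1 · 177 + 142
  177 = 1 · 142 + 35
  142 = 4 · 35 + 2
  35 = 17 · 2 + 1
  2 = 2 · 1 + 0
gcd(319, 177) = 1.
Track Bezout coefficients alongside the remainders: start with r₀ = 319 = a·1 + b·0 (s = 1, t = 0) and r₁ = 177 = a·0 + b·1 (s = 0, t = 1); each new remainder r_{k+1} = r_{k-1} − q_k·r_k inherits s_{k+1} = s_{k-1} − q_k·s_k, t_{k+1} = t_{k-1} − q_k·t_k, so r_k = a·s_k + b·t_k at every step:
  q = 1: r = 142, s = 1 − 1·0 = 1, t = 0 − 1·1 = -1  (check: 319·1 + 177·(-1) = 142)
  q = 1: r = 35, s = 0 − 1·1 = -1, t = 1 − 1·(-1) = 2  (check: 319·(-1) + 177·2 = 35)
  q = 4: r = 2, s = 1 − 4·(-1) = 5, t = -1 − 4·2 = -9  (check: 319·5 + 177·(-9) = 2)
  q = 17: r = 1, s = -1 − 17·5 = -86, t = 2 − 17·(-9) = 155  (check: 319·(-86) + 177·155 = 1)
The row with r = 1 (the gcd) gives the Bezout coefficients s = -86, t = 155.
Result: 319 · (-86) + 177 · (155) = 1.

gcd(319, 177) = 1; s = -86, t = 155 (check: 319·(-86) + 177·155 = 1).


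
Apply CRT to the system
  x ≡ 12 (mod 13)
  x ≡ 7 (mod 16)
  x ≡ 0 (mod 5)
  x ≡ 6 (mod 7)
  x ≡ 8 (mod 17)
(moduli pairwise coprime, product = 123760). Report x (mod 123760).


Product of moduli M = 13 · 16 · 5 · 7 · 17 = 123760.
Merge one congruence at a time:
  Start: x ≡ 12 (mod 13).
  Combine with x ≡ 7 (mod 16); new modulus lcm = 208.
    Write x = 12 + 13·t and substitute into x ≡ 7 (mod 16): 13·t ≡ 7 − 12 = -5 (mod 16).
    Reduce coefficients mod 16: 13·t ≡ 11 (mod 16).
    The inverse of 13 mod 16 is 5 (since 13·5 = 65 = 4·16 + 1), so t ≡ 5·11 = 55 ≡ 7 (mod 16).
    Then x = 12 + 13·7 = 103, valid modulo lcm(13, 16) = 208: x ≡ 103 (mod 208).
  Combine with x ≡ 0 (mod 5); new modulus lcm = 1040.
    Write x = 103 + 208·t and substitute into x ≡ 0 (mod 5): 208·t ≡ 0 − 103 = -103 (mod 5).
    Reduce coefficients mod 5: 3·t ≡ 2 (mod 5).
    The inverse of 3 mod 5 is 2 (since 3·2 = 6 = 1·5 + 1), so t ≡ 2·2 = 4 ≡ 4 (mod 5).
    Then x = 103 + 208·4 = 935, valid modulo lcm(208, 5) = 1040: x ≡ 935 (mod 1040).
  Combine with x ≡ 6 (mod 7); new modulus lcm = 7280.
    Write x = 935 + 1040·t and substitute into x ≡ 6 (mod 7): 1040·t ≡ 6 − 935 = -929 (mod 7).
    Reduce coefficients mod 7: 4·t ≡ 2 (mod 7).
    The inverse of 4 mod 7 is 2 (since 4·2 = 8 = 1·7 + 1), so t ≡ 2·2 = 4 ≡ 4 (mod 7).
    Then x = 935 + 1040·4 = 5095, valid modulo lcm(1040, 7) = 7280: x ≡ 5095 (mod 7280).
  Combine with x ≡ 8 (mod 17); new modulus lcm = 123760.
    Write x = 5095 + 7280·t and substitute into x ≡ 8 (mod 17): 7280·t ≡ 8 − 5095 = -5087 (mod 17).
    Reduce coefficients mod 17: 4·t ≡ 13 (mod 17).
    The inverse of 4 mod 17 is 13 (since 4·13 = 52 = 3·17 + 1), so t ≡ 13·13 = 169 ≡ 16 (mod 17).
    Then x = 5095 + 7280·16 = 121575, valid modulo lcm(7280, 17) = 123760: x ≡ 121575 (mod 123760).
Verify against each original: 121575 mod 13 = 12, 121575 mod 16 = 7, 121575 mod 5 = 0, 121575 mod 7 = 6, 121575 mod 17 = 8.

x ≡ 121575 (mod 123760).


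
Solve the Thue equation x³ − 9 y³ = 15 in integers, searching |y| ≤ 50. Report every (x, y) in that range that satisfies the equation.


The equation is x³ - 9y³ = 15. For fixed y, x³ = 9·y³ + 15, so a solution requires the RHS to be a perfect cube.
Strategy: iterate y from -50 to 50, compute RHS = 9·y³ + 15, and check whether it is a (positive or negative) perfect cube.
Check small values of y:
  y = 0: RHS = 15 is not a perfect cube.
  y = 1: RHS = 24 is not a perfect cube.
  y = -1: RHS = 6 is not a perfect cube.
  y = 2: RHS = 87 is not a perfect cube.
  y = -2: RHS = -57 is not a perfect cube.
  y = 3: RHS = 258 is not a perfect cube.
  y = -3: RHS = -228 is not a perfect cube.
Continuing the search up to |y| = 50 finds no solutions either.
No (x, y) in the scanned range satisfies the equation.

No integer solutions with |y| ≤ 50.


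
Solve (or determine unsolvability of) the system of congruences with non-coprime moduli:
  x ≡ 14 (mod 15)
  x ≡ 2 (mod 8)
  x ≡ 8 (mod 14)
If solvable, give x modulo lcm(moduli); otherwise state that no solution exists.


Moduli 15, 8, 14 are not pairwise coprime, so CRT works modulo lcm(m_i) when all pairwise compatibility conditions hold.
Pairwise compatibility: gcd(m_i, m_j) must divide a_i - a_j for every pair.
Merge one congruence at a time:
  Start: x ≡ 14 (mod 15).
  Combine with x ≡ 2 (mod 8): gcd(15, 8) = 1; 2 - 14 = -12, which IS divisible by 1, so compatible.
    Write x = 14 + 15·t and substitute into x ≡ 2 (mod 8): 15·t ≡ 2 − 14 = -12 (mod 8).
    Reduce coefficients mod 8: 7·t ≡ 4 (mod 8).
    The inverse of 7 mod 8 is 7 (since 7·7 = 49 = 6·8 + 1), so t ≡ 7·4 = 28 ≡ 4 (mod 8).
    Then x = 14 + 15·4 = 74, valid modulo lcm(15, 8) = 120: x ≡ 74 (mod 120).
  Combine with x ≡ 8 (mod 14): gcd(120, 14) = 2; 8 - 74 = -66, which IS divisible by 2, so compatible.
    Write x = 74 + 120·t and substitute into x ≡ 8 (mod 14): 120·t ≡ 8 − 74 = -66 (mod 14).
    Divide the congruence (and modulus) by g = 2: 60·t ≡ -33 (mod 7).
    Reduce coefficients mod 7: 4·t ≡ 2 (mod 7).
    The inverse of 4 mod 7 is 2 (since 4·2 = 8 = 1·7 + 1), so t ≡ 2·2 = 4 ≡ 4 (mod 7).
    Then x = 74 + 120·4 = 554, valid modulo lcm(120, 14) = 840: x ≡ 554 (mod 840).
Verify: 554 mod 15 = 14, 554 mod 8 = 2, 554 mod 14 = 8.

x ≡ 554 (mod 840).


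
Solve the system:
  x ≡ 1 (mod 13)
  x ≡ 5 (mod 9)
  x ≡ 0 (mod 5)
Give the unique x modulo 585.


Moduli 13, 9, 5 are pairwise coprime; by CRT there is a unique solution modulo M = 13 · 9 · 5 = 585.
Solve pairwise, accumulating the modulus:
  Start with x ≡ 1 (mod 13).
  Combine with x ≡ 5 (mod 9): since gcd(13, 9) = 1, we get a unique residue mod 117.
    Write x = 1 + 13·t and substitute into x ≡ 5 (mod 9): 13·t ≡ 5 − 1 = 4 (mod 9).
    Reduce coefficients mod 9: 4·t ≡ 4 (mod 9).
    The inverse of 4 mod 9 is 7 (since 4·7 = 28 = 3·9 + 1), so t ≡ 7·4 = 28 ≡ 1 (mod 9).
    Then x = 1 + 13·1 = 14, valid modulo lcm(13, 9) = 117: x ≡ 14 (mod 117).
  Combine with x ≡ 0 (mod 5): since gcd(117, 5) = 1, we get a unique residue mod 585.
    Write x = 14 + 117·t and substitute into x ≡ 0 (mod 5): 117·t ≡ 0 − 14 = -14 (mod 5).
    Reduce coefficients mod 5: 2·t ≡ 1 (mod 5).
    The inverse of 2 mod 5 is 3 (since 2·3 = 6 = 1·5 + 1), so t ≡ 3·1 = 3 ≡ 3 (mod 5).
    Then x = 14 + 117·3 = 365, valid modulo lcm(117, 5) = 585: x ≡ 365 (mod 585).
Verify: 365 mod 13 = 1 ✓, 365 mod 9 = 5 ✓, 365 mod 5 = 0 ✓.

x ≡ 365 (mod 585).


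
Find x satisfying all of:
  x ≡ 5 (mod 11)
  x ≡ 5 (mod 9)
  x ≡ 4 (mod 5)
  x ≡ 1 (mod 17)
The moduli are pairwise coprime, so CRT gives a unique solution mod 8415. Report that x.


Product of moduli M = 11 · 9 · 5 · 17 = 8415.
Merge one congruence at a time:
  Start: x ≡ 5 (mod 11).
  Combine with x ≡ 5 (mod 9); new modulus lcm = 99.
    Write x = 5 + 11·t and substitute into x ≡ 5 (mod 9): 11·t ≡ 5 − 5 = 0 (mod 9).
    Reduce coefficients mod 9: 2·t ≡ 0 (mod 9).
    The inverse of 2 mod 9 is 5 (since 2·5 = 10 = 1·9 + 1), so t ≡ 5·0 = 0 ≡ 0 (mod 9).
    Then x = 5 + 11·0 = 5, valid modulo lcm(11, 9) = 99: x ≡ 5 (mod 99).
  Combine with x ≡ 4 (mod 5); new modulus lcm = 495.
    Write x = 5 + 99·t and substitute into x ≡ 4 (mod 5): 99·t ≡ 4 − 5 = -1 (mod 5).
    Reduce coefficients mod 5: 4·t ≡ 4 (mod 5).
    The inverse of 4 mod 5 is 4 (since 4·4 = 16 = 3·5 + 1), so t ≡ 4·4 = 16 ≡ 1 (mod 5).
    Then x = 5 + 99·1 = 104, valid modulo lcm(99, 5) = 495: x ≡ 104 (mod 495).
  Combine with x ≡ 1 (mod 17); new modulus lcm = 8415.
    Write x = 104 + 495·t and substitute into x ≡ 1 (mod 17): 495·t ≡ 1 − 104 = -103 (mod 17).
    Reduce coefficients mod 17: 2·t ≡ 16 (mod 17).
    The inverse of 2 mod 17 is 9 (since 2·9 = 18 = 1·17 + 1), so t ≡ 9·16 = 144 ≡ 8 (mod 17).
    Then x = 104 + 495·8 = 4064, valid modulo lcm(495, 17) = 8415: x ≡ 4064 (mod 8415).
Verify against each original: 4064 mod 11 = 5, 4064 mod 9 = 5, 4064 mod 5 = 4, 4064 mod 17 = 1.

x ≡ 4064 (mod 8415).


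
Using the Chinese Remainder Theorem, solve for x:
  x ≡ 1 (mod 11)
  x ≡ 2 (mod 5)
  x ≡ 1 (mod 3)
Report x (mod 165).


Moduli 11, 5, 3 are pairwise coprime; by CRT there is a unique solution modulo M = 11 · 5 · 3 = 165.
Solve pairwise, accumulating the modulus:
  Start with x ≡ 1 (mod 11).
  Combine with x ≡ 2 (mod 5): since gcd(11, 5) = 1, we get a unique residue mod 55.
    Write x = 1 + 11·t and substitute into x ≡ 2 (mod 5): 11·t ≡ 2 − 1 = 1 (mod 5).
    Reduce coefficients mod 5: 1·t ≡ 1 (mod 5).
    So t ≡ 1 (mod 5).
    Then x = 1 + 11·1 = 12, valid modulo lcm(11, 5) = 55: x ≡ 12 (mod 55).
  Combine with x ≡ 1 (mod 3): since gcd(55, 3) = 1, we get a unique residue mod 165.
    Write x = 12 + 55·t and substitute into x ≡ 1 (mod 3): 55·t ≡ 1 − 12 = -11 (mod 3).
    Reduce coefficients mod 3: 1·t ≡ 1 (mod 3).
    So t ≡ 1 (mod 3).
    Then x = 12 + 55·1 = 67, valid modulo lcm(55, 3) = 165: x ≡ 67 (mod 165).
Verify: 67 mod 11 = 1 ✓, 67 mod 5 = 2 ✓, 67 mod 3 = 1 ✓.

x ≡ 67 (mod 165).


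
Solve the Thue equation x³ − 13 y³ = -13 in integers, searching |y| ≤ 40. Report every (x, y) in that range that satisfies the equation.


The equation is x³ - 13y³ = -13. For fixed y, x³ = 13·y³ − 13, so a solution requires the RHS to be a perfect cube.
Strategy: iterate y from -40 to 40, compute RHS = 13·y³ − 13, and check whether it is a (positive or negative) perfect cube.
Check small values of y:
  y = 0: RHS = -13 is not a perfect cube.
  y = 1: RHS = 0 = (0)³ ⇒ x = 0 works.
  y = -1: RHS = -26 is not a perfect cube.
  y = 2: RHS = 91 is not a perfect cube.
  y = -2: RHS = -117 is not a perfect cube.
  y = 3: RHS = 338 is not a perfect cube.
  y = -3: RHS = -364 is not a perfect cube.
Continuing the search up to |y| = 40 finds no further solutions beyond those listed.
Collected solutions: (0, 1).

Solutions (with |y| ≤ 40): (0, 1).


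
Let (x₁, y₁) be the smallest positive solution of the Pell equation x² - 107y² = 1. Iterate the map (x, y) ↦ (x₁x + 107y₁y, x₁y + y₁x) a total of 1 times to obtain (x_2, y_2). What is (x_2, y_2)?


Step 1: Find the fundamental solution (x₁, y₁) of x² - 107y² = 1.
  Expand √107 as a continued fraction. a₀ = ⌊√107⌋ = 10; iterate m_{k+1} = d_k·a_k − m_k, d_{k+1} = (107 − m_{k+1}²)/d_k, a_{k+1} = ⌊(a₀ + m_{k+1})/d_{k+1}⌋ (starting m₀ = 0, d₀ = 1), with convergents p_k = a_k·p_{k-1} + p_{k-2}, q_k = a_k·q_{k-1} + q_{k-2} (p₋₁ = 1, q₋₁ = 0):
  k = 0: a₀ = 10; p₀/q₀ = 10/1; p₀² − 107·q₀² = 100 − 107 = -7.
  k = 1: m = 10, d = 7, a = ⌊(10 + 10)/7⌋ = 2; p/q = (2·10 + 1)/(2·1 + 0) = 21/2; p² − 107·q² = 441 − 428 = 13.
  k = 2: m = 4, d = 13, a = ⌊(10 + 4)/13⌋ = 1; p/q = (1·21 + 10)/(1·2 + 1) = 31/3; p² − 107·q² = 961 − 963 = -2.
  k = 3: m = 9, d = 2, a = ⌊(10 + 9)/2⌋ = 9; p/q = (9·31 + 21)/(9·3 + 2) = 300/29; p² − 107·q² = 90000 − 89987 = 13.
  k = 4: m = 9, d = 13, a = ⌊(10 + 9)/13⌋ = 1; p/q = (1·300 + 31)/(1·29 + 3) = 331/32; p² − 107·q² = 109561 − 109568 = -7.
  k = 5: m = 4, d = 7, a = ⌊(10 + 4)/7⌋ = 2; p/q = (2·331 + 300)/(2·32 + 29) = 962/93; p² − 107·q² = 925444 − 925443 = 1.
  The first convergent with p² − 107·q² = 1 gives the fundamental solution (x₁, y₁) = (962, 93).
Step 2: Apply the recurrence (x_{n+1}, y_{n+1}) = (x₁x_n + 107y₁y_n, x₁y_n + y₁x_n) repeatedly.
  From (x_1, y_1) = (962, 93): x_2 = 962·962 + 107·93·93 = 1850887; y_2 = 962·93 + 93·962 = 178932.
Step 3: Verify x_2² - 107·y_2² = 3425782686769 - 3425782686768 = 1 (should be 1). ✓

(x_1, y_1) = (962, 93); (x_2, y_2) = (1850887, 178932).


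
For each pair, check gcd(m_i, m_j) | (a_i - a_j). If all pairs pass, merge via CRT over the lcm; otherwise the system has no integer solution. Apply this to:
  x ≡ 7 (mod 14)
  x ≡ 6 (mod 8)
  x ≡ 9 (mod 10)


Moduli 14, 8, 10 are not pairwise coprime, so CRT works modulo lcm(m_i) when all pairwise compatibility conditions hold.
Pairwise compatibility: gcd(m_i, m_j) must divide a_i - a_j for every pair.
Merge one congruence at a time:
  Start: x ≡ 7 (mod 14).
  Combine with x ≡ 6 (mod 8): gcd(14, 8) = 2, and 6 - 7 = -1 is NOT divisible by 2.
    ⇒ system is inconsistent (no integer solution).

No solution (the system is inconsistent).


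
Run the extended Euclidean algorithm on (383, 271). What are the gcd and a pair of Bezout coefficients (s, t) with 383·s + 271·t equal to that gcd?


Euclidean algorithm on (383, 271) — divide until remainder is 0:
  383 = 1 · 271 + 112
  271 = 2 · 112 + 47
  112 = 2 · 47 + 18
  47 = 2 · 18 + 11
  18 = 1 · 11 + 7
  11 = 1 · 7 + 4
  7 = 1 · 4 + 3
  4 = 1 · 3 + 1
  3 = 3 · 1 + 0
gcd(383, 271) = 1.
Track Bezout coefficients alongside the remainders: start with r₀ = 383 = a·1 + b·0 (s = 1, t = 0) and r₁ = 271 = a·0 + b·1 (s = 0, t = 1); each new remainder r_{k+1} = r_{k-1} − q_k·r_k inherits s_{k+1} = s_{k-1} − q_k·s_k, t_{k+1} = t_{k-1} − q_k·t_k, so r_k = a·s_k + b·t_k at every step:
  q = 1: r = 112, s = 1 − 1·0 = 1, t = 0 − 1·1 = -1  (check: 383·1 + 271·(-1) = 112)
  q = 2: r = 47, s = 0 − 2·1 = -2, t = 1 − 2·(-1) = 3  (check: 383·(-2) + 271·3 = 47)
  q = 2: r = 18, s = 1 − 2·(-2) = 5, t = -1 − 2·3 = -7  (check: 383·5 + 271·(-7) = 18)
  q = 2: r = 11, s = -2 − 2·5 = -12, t = 3 − 2·(-7) = 17  (check: 383·(-12) + 271·17 = 11)
  q = 1: r = 7, s = 5 − 1·(-12) = 17, t = -7 − 1·17 = -24  (check: 383·17 + 271·(-24) = 7)
  q = 1: r = 4, s = -12 − 1·17 = -29, t = 17 − 1·(-24) = 41  (check: 383·(-29) + 271·41 = 4)
  q = 1: r = 3, s = 17 − 1·(-29) = 46, t = -24 − 1·41 = -65  (check: 383·46 + 271·(-65) = 3)
  q = 1: r = 1, s = -29 − 1·46 = -75, t = 41 − 1·(-65) = 106  (check: 383·(-75) + 271·106 = 1)
The row with r = 1 (the gcd) gives the Bezout coefficients s = -75, t = 106.
Result: 383 · (-75) + 271 · (106) = 1.

gcd(383, 271) = 1; s = -75, t = 106 (check: 383·(-75) + 271·106 = 1).


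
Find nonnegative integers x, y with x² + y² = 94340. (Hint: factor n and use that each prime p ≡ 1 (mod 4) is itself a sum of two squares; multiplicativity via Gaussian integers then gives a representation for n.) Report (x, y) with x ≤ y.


Step 1: Factor n = 94340 = 2^2 · 5 · 53 · 89.
Step 2: Check the mod-4 condition on each prime factor: 2 = 2 (special); 5 ≡ 1 (mod 4), exponent 1; 53 ≡ 1 (mod 4), exponent 1; 89 ≡ 1 (mod 4), exponent 1.
All primes ≡ 3 (mod 4) appear to even exponent (or don't appear), so by the two-squares theorem n IS expressible as a sum of two squares.
Step 3: Build a representation. Group n = k² · m with k = 2 and m = 5 · 53 · 89 = 23585 (a product of primes ≡ 1 (mod 4)); a representation of m scales to one of n via (k·x)² + (k·y)² = k²(x² + y²). Each prime p ≡ 1 (mod 4) is itself a sum of two squares; find a² by testing p − a² for a perfect square:
  5: 5 − 1² = 4 = 2² ⇒ 5 = 1² + 2².
  53: 53 − 1² = 52, 53 − 2² = 49 = 7² ⇒ 53 = 2² + 7².
  89: 89 − 1² = 88, 89 − 2² = 85, 89 − 3² = 80, 89 − 4² = 73, 89 − 5² = 64 = 8² ⇒ 89 = 5² + 8².
  Combine using the Brahmagupta–Fibonacci identity (a² + b²)(c² + d²) = (ac − bd)² + (ad + bc)² = (ac + bd)² + (ad − bc)²:
  5 · 53 = 265: from (1² + 2²)(2² + 7²), take (1·2 − 2·7, 1·7 + 2·2) = (2 − 14, 7 + 4) = (-12, 11); dropping signs (only squares matter) gives (12, 11); check 12² + 11² = 144 + 121 = 265 ✓.
  265 · 89 = 23585: from (12² + 11²)(5² + 8²), take (12·5 − 11·8, 12·8 + 11·5) = (60 − 88, 96 + 55) = (-28, 151); dropping signs (only squares matter) gives (28, 151); check 28² + 151² = 784 + 22801 = 23585 ✓.
  Scale by k = 2: (2·28, 2·151) = (56, 302).
Step 4: Order so x ≤ y and verify: 56² + 302² = 3136 + 91204 = 94340 = n. ✓

n = 94340 = 56² + 302² (one valid representation with x ≤ y).


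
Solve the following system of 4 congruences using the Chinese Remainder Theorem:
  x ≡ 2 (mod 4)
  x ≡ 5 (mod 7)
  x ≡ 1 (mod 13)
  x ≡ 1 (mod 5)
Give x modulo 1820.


Product of moduli M = 4 · 7 · 13 · 5 = 1820.
Merge one congruence at a time:
  Start: x ≡ 2 (mod 4).
  Combine with x ≡ 5 (mod 7); new modulus lcm = 28.
    Write x = 2 + 4·t and substitute into x ≡ 5 (mod 7): 4·t ≡ 5 − 2 = 3 (mod 7).
    The inverse of 4 mod 7 is 2 (since 4·2 = 8 = 1·7 + 1), so t ≡ 2·3 = 6 ≡ 6 (mod 7).
    Then x = 2 + 4·6 = 26, valid modulo lcm(4, 7) = 28: x ≡ 26 (mod 28).
  Combine with x ≡ 1 (mod 13); new modulus lcm = 364.
    Write x = 26 + 28·t and substitute into x ≡ 1 (mod 13): 28·t ≡ 1 − 26 = -25 (mod 13).
    Reduce coefficients mod 13: 2·t ≡ 1 (mod 13).
    The inverse of 2 mod 13 is 7 (since 2·7 = 14 = 1·13 + 1), so t ≡ 7·1 = 7 ≡ 7 (mod 13).
    Then x = 26 + 28·7 = 222, valid modulo lcm(28, 13) = 364: x ≡ 222 (mod 364).
  Combine with x ≡ 1 (mod 5); new modulus lcm = 1820.
    Write x = 222 + 364·t and substitute into x ≡ 1 (mod 5): 364·t ≡ 1 − 222 = -221 (mod 5).
    Reduce coefficients mod 5: 4·t ≡ 4 (mod 5).
    The inverse of 4 mod 5 is 4 (since 4·4 = 16 = 3·5 + 1), so t ≡ 4·4 = 16 ≡ 1 (mod 5).
    Then x = 222 + 364·1 = 586, valid modulo lcm(364, 5) = 1820: x ≡ 586 (mod 1820).
Verify against each original: 586 mod 4 = 2, 586 mod 7 = 5, 586 mod 13 = 1, 586 mod 5 = 1.

x ≡ 586 (mod 1820).


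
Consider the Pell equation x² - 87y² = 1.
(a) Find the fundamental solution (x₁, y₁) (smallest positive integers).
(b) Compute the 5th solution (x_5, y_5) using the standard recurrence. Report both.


Step 1: Find the fundamental solution (x₁, y₁) of x² - 87y² = 1.
  Expand √87 as a continued fraction. a₀ = ⌊√87⌋ = 9; iterate m_{k+1} = d_k·a_k − m_k, d_{k+1} = (87 − m_{k+1}²)/d_k, a_{k+1} = ⌊(a₀ + m_{k+1})/d_{k+1}⌋ (starting m₀ = 0, d₀ = 1), with convergents p_k = a_k·p_{k-1} + p_{k-2}, q_k = a_k·q_{k-1} + q_{k-2} (p₋₁ = 1, q₋₁ = 0):
  k = 0: a₀ = 9; p₀/q₀ = 9/1; p₀² − 87·q₀² = 81 − 87 = -6.
  k = 1: m = 9, d = 6, a = ⌊(9 + 9)/6⌋ = 3; p/q = (3·9 + 1)/(3·1 + 0) = 28/3; p² − 87·q² = 784 − 783 = 1.
  The first convergent with p² − 87·q² = 1 gives the fundamental solution (x₁, y₁) = (28, 3).
Step 2: Apply the recurrence (x_{n+1}, y_{n+1}) = (x₁x_n + 87y₁y_n, x₁y_n + y₁x_n) repeatedly.
  From (x_1, y_1) = (28, 3): x_2 = 28·28 + 87·3·3 = 1567; y_2 = 28·3 + 3·28 = 168.
  From (x_2, y_2) = (1567, 168): x_3 = 28·1567 + 87·3·168 = 87724; y_3 = 28·168 + 3·1567 = 9405.
  From (x_3, y_3) = (87724, 9405): x_4 = 28·87724 + 87·3·9405 = 4910977; y_4 = 28·9405 + 3·87724 = 526512.
  From (x_4, y_4) = (4910977, 526512): x_5 = 28·4910977 + 87·3·526512 = 274926988; y_5 = 28·526512 + 3·4910977 = 29475267.
Step 3: Verify x_5² - 87·y_5² = 75584848730752144 - 75584848730752143 = 1 (should be 1). ✓

(x_1, y_1) = (28, 3); (x_5, y_5) = (274926988, 29475267).


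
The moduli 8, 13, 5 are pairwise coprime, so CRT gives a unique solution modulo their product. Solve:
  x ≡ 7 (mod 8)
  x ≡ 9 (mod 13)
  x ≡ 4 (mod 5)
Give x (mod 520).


Moduli 8, 13, 5 are pairwise coprime; by CRT there is a unique solution modulo M = 8 · 13 · 5 = 520.
Solve pairwise, accumulating the modulus:
  Start with x ≡ 7 (mod 8).
  Combine with x ≡ 9 (mod 13): since gcd(8, 13) = 1, we get a unique residue mod 104.
    Write x = 7 + 8·t and substitute into x ≡ 9 (mod 13): 8·t ≡ 9 − 7 = 2 (mod 13).
    The inverse of 8 mod 13 is 5 (since 8·5 = 40 = 3·13 + 1), so t ≡ 5·2 = 10 ≡ 10 (mod 13).
    Then x = 7 + 8·10 = 87, valid modulo lcm(8, 13) = 104: x ≡ 87 (mod 104).
  Combine with x ≡ 4 (mod 5): since gcd(104, 5) = 1, we get a unique residue mod 520.
    Write x = 87 + 104·t and substitute into x ≡ 4 (mod 5): 104·t ≡ 4 − 87 = -83 (mod 5).
    Reduce coefficients mod 5: 4·t ≡ 2 (mod 5).
    The inverse of 4 mod 5 is 4 (since 4·4 = 16 = 3·5 + 1), so t ≡ 4·2 = 8 ≡ 3 (mod 5).
    Then x = 87 + 104·3 = 399, valid modulo lcm(104, 5) = 520: x ≡ 399 (mod 520).
Verify: 399 mod 8 = 7 ✓, 399 mod 13 = 9 ✓, 399 mod 5 = 4 ✓.

x ≡ 399 (mod 520).


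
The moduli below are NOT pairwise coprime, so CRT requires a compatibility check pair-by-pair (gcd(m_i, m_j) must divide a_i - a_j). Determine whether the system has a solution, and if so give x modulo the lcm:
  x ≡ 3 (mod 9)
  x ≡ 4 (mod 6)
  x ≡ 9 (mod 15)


Moduli 9, 6, 15 are not pairwise coprime, so CRT works modulo lcm(m_i) when all pairwise compatibility conditions hold.
Pairwise compatibility: gcd(m_i, m_j) must divide a_i - a_j for every pair.
Merge one congruence at a time:
  Start: x ≡ 3 (mod 9).
  Combine with x ≡ 4 (mod 6): gcd(9, 6) = 3, and 4 - 3 = 1 is NOT divisible by 3.
    ⇒ system is inconsistent (no integer solution).

No solution (the system is inconsistent).


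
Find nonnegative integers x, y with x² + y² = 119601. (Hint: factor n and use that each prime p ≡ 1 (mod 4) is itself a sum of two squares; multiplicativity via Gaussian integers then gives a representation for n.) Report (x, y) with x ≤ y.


Step 1: Factor n = 119601 = 3^2 · 97 · 137.
Step 2: Check the mod-4 condition on each prime factor: 3 ≡ 3 (mod 4), exponent 2 (must be even); 97 ≡ 1 (mod 4), exponent 1; 137 ≡ 1 (mod 4), exponent 1.
All primes ≡ 3 (mod 4) appear to even exponent (or don't appear), so by the two-squares theorem n IS expressible as a sum of two squares.
Step 3: Build a representation. Group n = k² · m with k = 3 and m = 97 · 137 = 13289 (a product of primes ≡ 1 (mod 4)); a representation of m scales to one of n via (k·x)² + (k·y)² = k²(x² + y²). Each prime p ≡ 1 (mod 4) is itself a sum of two squares; find a² by testing p − a² for a perfect square:
  97: 97 − 1² = 96, 97 − 2² = 93, 97 − 3² = 88, 97 − 4² = 81 = 9² ⇒ 97 = 4² + 9².
  137: 137 − 1² = 136, 137 − 2² = 133, 137 − 3² = 128, 137 − 4² = 121 = 11² ⇒ 137 = 4² + 11².
  Combine using the Brahmagupta–Fibonacci identity (a² + b²)(c² + d²) = (ac − bd)² + (ad + bc)² = (ac + bd)² + (ad − bc)²:
  97 · 137 = 13289: from (4² + 9²)(4² + 11²), take (4·4 − 9·11, 4·11 + 9·4) = (16 − 99, 44 + 36) = (-83, 80); dropping signs (only squares matter) gives (83, 80); check 83² + 80² = 6889 + 6400 = 13289 ✓.
  Scale by k = 3: (3·83, 3·80) = (249, 240).
Step 4: Order so x ≤ y and verify: 240² + 249² = 57600 + 62001 = 119601 = n. ✓

n = 119601 = 240² + 249² (one valid representation with x ≤ y).
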